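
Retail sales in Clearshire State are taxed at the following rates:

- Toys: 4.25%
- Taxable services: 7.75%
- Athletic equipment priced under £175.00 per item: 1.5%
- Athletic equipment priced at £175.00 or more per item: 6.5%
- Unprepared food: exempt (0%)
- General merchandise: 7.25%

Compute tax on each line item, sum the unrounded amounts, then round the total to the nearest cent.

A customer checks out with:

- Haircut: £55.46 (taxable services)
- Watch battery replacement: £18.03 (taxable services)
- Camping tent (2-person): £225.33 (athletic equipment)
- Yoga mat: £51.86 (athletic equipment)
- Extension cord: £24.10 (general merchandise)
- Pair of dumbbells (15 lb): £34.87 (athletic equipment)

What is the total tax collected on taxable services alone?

£5.70

Haircut £55.46: taxable services → 7.75% → £4.29815
Watch battery replacement £18.03: taxable services → 7.75% → £1.397325
Tax on taxable services: unrounded sum = £5.695475 → £5.70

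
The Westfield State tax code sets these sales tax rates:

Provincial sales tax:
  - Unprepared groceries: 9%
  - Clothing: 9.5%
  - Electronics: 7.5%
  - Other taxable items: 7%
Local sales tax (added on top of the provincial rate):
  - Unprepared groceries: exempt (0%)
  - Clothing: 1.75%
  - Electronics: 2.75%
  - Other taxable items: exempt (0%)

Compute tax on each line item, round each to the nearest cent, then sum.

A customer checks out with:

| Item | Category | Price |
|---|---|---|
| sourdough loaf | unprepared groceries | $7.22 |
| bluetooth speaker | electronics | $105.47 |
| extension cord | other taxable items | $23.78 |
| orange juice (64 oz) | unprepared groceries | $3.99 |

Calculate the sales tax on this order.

$13.48

Sourdough loaf $7.22: unprepared groceries → 9% + 0% local = 9% → $0.65
Bluetooth speaker $105.47: electronics → 7.5% + 2.75% local = 10.25% → $10.81
Extension cord $23.78: other taxable items → 7% + 0% local = 7% → $1.66
Orange juice (64 oz) $3.99: unprepared groceries → 9% + 0% local = 9% → $0.36
Total tax = $0.65 + $10.81 + $1.66 + $0.36 = $13.48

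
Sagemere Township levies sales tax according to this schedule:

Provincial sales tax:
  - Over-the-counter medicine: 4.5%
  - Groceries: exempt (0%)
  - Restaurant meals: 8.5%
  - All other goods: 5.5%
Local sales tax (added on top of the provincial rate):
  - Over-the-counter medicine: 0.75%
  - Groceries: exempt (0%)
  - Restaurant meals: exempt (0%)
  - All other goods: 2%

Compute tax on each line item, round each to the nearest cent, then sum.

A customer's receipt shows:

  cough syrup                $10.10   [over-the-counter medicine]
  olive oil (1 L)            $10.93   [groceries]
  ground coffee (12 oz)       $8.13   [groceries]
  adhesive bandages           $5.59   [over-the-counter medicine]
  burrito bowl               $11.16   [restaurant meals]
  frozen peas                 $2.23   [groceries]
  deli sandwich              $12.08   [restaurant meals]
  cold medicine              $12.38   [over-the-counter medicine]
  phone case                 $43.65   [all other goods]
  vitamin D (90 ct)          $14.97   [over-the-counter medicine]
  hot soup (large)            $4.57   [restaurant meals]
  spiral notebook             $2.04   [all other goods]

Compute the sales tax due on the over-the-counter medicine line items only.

$2.26

Cough syrup $10.10: over-the-counter medicine → 4.5% + 0.75% local = 5.25% → $0.53
Adhesive bandages $5.59: over-the-counter medicine → 4.5% + 0.75% local = 5.25% → $0.29
Cold medicine $12.38: over-the-counter medicine → 4.5% + 0.75% local = 5.25% → $0.65
Vitamin D (90 ct) $14.97: over-the-counter medicine → 4.5% + 0.75% local = 5.25% → $0.79
Tax on over-the-counter medicine = $0.53 + $0.29 + $0.65 + $0.79 = $2.26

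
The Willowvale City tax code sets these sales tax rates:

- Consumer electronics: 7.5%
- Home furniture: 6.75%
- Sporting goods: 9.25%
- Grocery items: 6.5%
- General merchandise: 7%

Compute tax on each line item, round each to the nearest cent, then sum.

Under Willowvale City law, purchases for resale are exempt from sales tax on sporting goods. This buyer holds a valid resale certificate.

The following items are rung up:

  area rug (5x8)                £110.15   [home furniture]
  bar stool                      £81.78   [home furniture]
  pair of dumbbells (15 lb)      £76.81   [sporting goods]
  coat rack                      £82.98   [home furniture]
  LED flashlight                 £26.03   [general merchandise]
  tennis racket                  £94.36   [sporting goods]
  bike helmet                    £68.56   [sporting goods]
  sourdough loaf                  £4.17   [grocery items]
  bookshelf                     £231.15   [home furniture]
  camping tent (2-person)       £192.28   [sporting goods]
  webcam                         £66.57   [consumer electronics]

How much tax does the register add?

Area rug (5x8) £110.15: home furniture → 6.75% → £7.44
Bar stool £81.78: home furniture → 6.75% → £5.52
Pair of dumbbells (15 lb) £76.81: sporting goods, buyer-exempt → 0% → £0.00
Coat rack £82.98: home furniture → 6.75% → £5.60
LED flashlight £26.03: general merchandise → 7% → £1.82
Tennis racket £94.36: sporting goods, buyer-exempt → 0% → £0.00
Bike helmet £68.56: sporting goods, buyer-exempt → 0% → £0.00
Sourdough loaf £4.17: grocery items → 6.5% → £0.27
Bookshelf £231.15: home furniture → 6.75% → £15.60
Camping tent (2-person) £192.28: sporting goods, buyer-exempt → 0% → £0.00
Webcam £66.57: consumer electronics → 7.5% → £4.99
Total tax = £7.44 + £5.52 + £5.60 + £1.82 + £0.27 + £15.60 + £4.99 = £41.24

£41.24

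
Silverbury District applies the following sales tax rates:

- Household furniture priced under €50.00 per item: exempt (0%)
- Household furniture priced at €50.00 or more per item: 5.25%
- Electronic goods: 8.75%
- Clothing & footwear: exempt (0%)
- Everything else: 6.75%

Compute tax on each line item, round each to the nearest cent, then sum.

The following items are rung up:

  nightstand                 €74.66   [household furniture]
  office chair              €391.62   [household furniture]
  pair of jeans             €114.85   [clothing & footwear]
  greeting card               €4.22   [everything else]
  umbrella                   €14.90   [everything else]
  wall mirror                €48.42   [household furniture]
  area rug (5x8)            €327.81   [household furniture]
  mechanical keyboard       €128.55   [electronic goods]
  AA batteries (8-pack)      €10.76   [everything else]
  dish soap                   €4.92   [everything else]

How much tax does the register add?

€55.29

Nightstand €74.66: household furniture, €50.00 or more → 5.25% → €3.92
Office chair €391.62: household furniture, €50.00 or more → 5.25% → €20.56
Pair of jeans €114.85: clothing & footwear → 0% → €0.00
Greeting card €4.22: everything else → 6.75% → €0.28
Umbrella €14.90: everything else → 6.75% → €1.01
Wall mirror €48.42: household furniture, under €50.00 → 0% → €0.00
Area rug (5x8) €327.81: household furniture, €50.00 or more → 5.25% → €17.21
Mechanical keyboard €128.55: electronic goods → 8.75% → €11.25
AA batteries (8-pack) €10.76: everything else → 6.75% → €0.73
Dish soap €4.92: everything else → 6.75% → €0.33
Total tax = €3.92 + €20.56 + €0.28 + €1.01 + €17.21 + €11.25 + €0.73 + €0.33 = €55.29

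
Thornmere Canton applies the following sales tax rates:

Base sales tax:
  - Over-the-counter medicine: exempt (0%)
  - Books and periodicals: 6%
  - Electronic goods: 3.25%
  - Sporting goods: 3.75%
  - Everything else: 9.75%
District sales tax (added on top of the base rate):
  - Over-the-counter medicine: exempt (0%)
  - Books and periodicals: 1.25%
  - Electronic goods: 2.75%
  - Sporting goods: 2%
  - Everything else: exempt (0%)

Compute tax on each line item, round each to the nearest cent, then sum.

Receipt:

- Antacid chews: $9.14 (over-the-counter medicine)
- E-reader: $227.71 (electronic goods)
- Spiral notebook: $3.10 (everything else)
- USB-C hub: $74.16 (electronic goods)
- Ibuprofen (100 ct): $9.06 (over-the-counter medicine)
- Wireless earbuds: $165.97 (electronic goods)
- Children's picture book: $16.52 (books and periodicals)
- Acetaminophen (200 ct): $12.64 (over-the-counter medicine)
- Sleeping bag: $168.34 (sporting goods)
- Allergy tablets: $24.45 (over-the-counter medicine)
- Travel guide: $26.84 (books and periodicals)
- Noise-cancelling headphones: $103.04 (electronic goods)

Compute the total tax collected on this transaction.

Antacid chews $9.14: over-the-counter medicine → 0% + 0% district = 0% → $0.00
E-reader $227.71: electronic goods → 3.25% + 2.75% district = 6% → $13.66
Spiral notebook $3.10: everything else → 9.75% + 0% district = 9.75% → $0.30
USB-C hub $74.16: electronic goods → 3.25% + 2.75% district = 6% → $4.45
Ibuprofen (100 ct) $9.06: over-the-counter medicine → 0% + 0% district = 0% → $0.00
Wireless earbuds $165.97: electronic goods → 3.25% + 2.75% district = 6% → $9.96
Children's picture book $16.52: books and periodicals → 6% + 1.25% district = 7.25% → $1.20
Acetaminophen (200 ct) $12.64: over-the-counter medicine → 0% + 0% district = 0% → $0.00
Sleeping bag $168.34: sporting goods → 3.75% + 2% district = 5.75% → $9.68
Allergy tablets $24.45: over-the-counter medicine → 0% + 0% district = 0% → $0.00
Travel guide $26.84: books and periodicals → 6% + 1.25% district = 7.25% → $1.95
Noise-cancelling headphones $103.04: electronic goods → 3.25% + 2.75% district = 6% → $6.18
Total tax = $13.66 + $0.30 + $4.45 + $9.96 + $1.20 + $9.68 + $1.95 + $6.18 = $47.38

$47.38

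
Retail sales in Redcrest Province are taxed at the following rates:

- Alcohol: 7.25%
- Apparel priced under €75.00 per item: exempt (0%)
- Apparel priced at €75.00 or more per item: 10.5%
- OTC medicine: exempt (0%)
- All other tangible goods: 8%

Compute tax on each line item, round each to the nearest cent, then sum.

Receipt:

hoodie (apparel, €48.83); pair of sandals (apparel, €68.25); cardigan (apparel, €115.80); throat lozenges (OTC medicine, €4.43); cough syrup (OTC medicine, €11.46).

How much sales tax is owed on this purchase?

€12.16

Hoodie €48.83: apparel, under €75.00 → 0% → €0.00
Pair of sandals €68.25: apparel, under €75.00 → 0% → €0.00
Cardigan €115.80: apparel, €75.00 or more → 10.5% → €12.16
Throat lozenges €4.43: OTC medicine → 0% → €0.00
Cough syrup €11.46: OTC medicine → 0% → €0.00
Total tax = €12.16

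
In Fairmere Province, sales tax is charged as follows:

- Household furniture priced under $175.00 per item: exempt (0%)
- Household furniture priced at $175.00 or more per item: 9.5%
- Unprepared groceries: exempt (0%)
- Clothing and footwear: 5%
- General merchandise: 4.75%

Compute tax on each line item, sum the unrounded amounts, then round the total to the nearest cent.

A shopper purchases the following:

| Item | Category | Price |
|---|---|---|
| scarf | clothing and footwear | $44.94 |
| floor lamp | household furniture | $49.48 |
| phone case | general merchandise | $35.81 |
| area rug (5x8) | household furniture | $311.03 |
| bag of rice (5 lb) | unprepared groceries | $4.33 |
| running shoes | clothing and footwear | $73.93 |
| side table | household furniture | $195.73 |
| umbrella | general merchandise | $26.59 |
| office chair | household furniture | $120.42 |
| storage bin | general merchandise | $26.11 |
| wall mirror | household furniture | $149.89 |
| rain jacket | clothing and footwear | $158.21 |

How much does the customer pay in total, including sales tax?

$1262.67

Scarf $44.94: clothing and footwear → 5% → $2.247
Floor lamp $49.48: household furniture, under $175.00 → 0% → $0.00
Phone case $35.81: general merchandise → 4.75% → $1.700975
Area rug (5x8) $311.03: household furniture, $175.00 or more → 9.5% → $29.54785
Bag of rice (5 lb) $4.33: unprepared groceries → 0% → $0.00
Running shoes $73.93: clothing and footwear → 5% → $3.6965
Side table $195.73: household furniture, $175.00 or more → 9.5% → $18.59435
Umbrella $26.59: general merchandise → 4.75% → $1.263025
Office chair $120.42: household furniture, under $175.00 → 0% → $0.00
Storage bin $26.11: general merchandise → 4.75% → $1.240225
Wall mirror $149.89: household furniture, under $175.00 → 0% → $0.00
Rain jacket $158.21: clothing and footwear → 5% → $7.9105
Subtotal = $1196.47; unrounded tax = $66.200425 → $66.20; total due = $1262.67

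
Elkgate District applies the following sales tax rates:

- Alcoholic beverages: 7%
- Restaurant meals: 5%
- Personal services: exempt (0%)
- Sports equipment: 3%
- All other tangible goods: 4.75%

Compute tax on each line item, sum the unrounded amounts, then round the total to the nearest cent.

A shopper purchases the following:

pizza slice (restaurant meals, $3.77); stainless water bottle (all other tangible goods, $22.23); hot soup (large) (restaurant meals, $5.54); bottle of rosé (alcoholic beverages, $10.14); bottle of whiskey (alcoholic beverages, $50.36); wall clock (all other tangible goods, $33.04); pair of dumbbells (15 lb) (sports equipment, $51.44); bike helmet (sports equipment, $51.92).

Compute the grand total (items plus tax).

Pizza slice $3.77: restaurant meals → 5% → $0.1885
Stainless water bottle $22.23: all other tangible goods → 4.75% → $1.055925
Hot soup (large) $5.54: restaurant meals → 5% → $0.277
Bottle of rosé $10.14: alcoholic beverages → 7% → $0.7098
Bottle of whiskey $50.36: alcoholic beverages → 7% → $3.5252
Wall clock $33.04: all other tangible goods → 4.75% → $1.5694
Pair of dumbbells (15 lb) $51.44: sports equipment → 3% → $1.5432
Bike helmet $51.92: sports equipment → 3% → $1.5576
Subtotal = $228.44; unrounded tax = $10.426625 → $10.43; total due = $238.87

$238.87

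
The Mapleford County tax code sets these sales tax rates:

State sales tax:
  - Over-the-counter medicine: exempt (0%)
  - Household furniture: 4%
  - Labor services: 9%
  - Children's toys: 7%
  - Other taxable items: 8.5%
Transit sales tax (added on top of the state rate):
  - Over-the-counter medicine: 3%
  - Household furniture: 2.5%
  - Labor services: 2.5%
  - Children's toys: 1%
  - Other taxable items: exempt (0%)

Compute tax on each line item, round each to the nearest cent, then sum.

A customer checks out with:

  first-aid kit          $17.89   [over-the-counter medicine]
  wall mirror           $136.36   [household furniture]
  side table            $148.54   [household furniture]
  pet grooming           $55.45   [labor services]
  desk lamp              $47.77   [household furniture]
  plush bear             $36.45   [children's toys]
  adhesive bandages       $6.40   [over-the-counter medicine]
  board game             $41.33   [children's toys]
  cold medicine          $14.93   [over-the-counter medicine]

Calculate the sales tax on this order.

First-aid kit $17.89: over-the-counter medicine → 0% + 3% transit = 3% → $0.54
Wall mirror $136.36: household furniture → 4% + 2.5% transit = 6.5% → $8.86
Side table $148.54: household furniture → 4% + 2.5% transit = 6.5% → $9.66
Pet grooming $55.45: labor services → 9% + 2.5% transit = 11.5% → $6.38
Desk lamp $47.77: household furniture → 4% + 2.5% transit = 6.5% → $3.11
Plush bear $36.45: children's toys → 7% + 1% transit = 8% → $2.92
Adhesive bandages $6.40: over-the-counter medicine → 0% + 3% transit = 3% → $0.19
Board game $41.33: children's toys → 7% + 1% transit = 8% → $3.31
Cold medicine $14.93: over-the-counter medicine → 0% + 3% transit = 3% → $0.45
Total tax = $0.54 + $8.86 + $9.66 + $6.38 + $3.11 + $2.92 + $0.19 + $3.31 + $0.45 = $35.42

$35.42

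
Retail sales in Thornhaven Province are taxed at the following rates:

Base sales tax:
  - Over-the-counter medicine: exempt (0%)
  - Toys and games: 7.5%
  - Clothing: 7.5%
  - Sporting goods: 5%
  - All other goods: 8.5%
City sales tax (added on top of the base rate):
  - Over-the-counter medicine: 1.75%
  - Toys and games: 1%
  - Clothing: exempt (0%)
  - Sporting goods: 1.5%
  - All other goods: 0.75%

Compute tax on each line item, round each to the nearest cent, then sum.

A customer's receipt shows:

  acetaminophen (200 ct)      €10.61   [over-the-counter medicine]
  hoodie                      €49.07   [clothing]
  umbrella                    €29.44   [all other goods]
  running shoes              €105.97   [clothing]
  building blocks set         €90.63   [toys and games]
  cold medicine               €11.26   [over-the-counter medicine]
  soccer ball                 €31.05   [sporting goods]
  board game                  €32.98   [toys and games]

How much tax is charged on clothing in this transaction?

€11.63

Hoodie €49.07: clothing → 7.5% + 0% city = 7.5% → €3.68
Running shoes €105.97: clothing → 7.5% + 0% city = 7.5% → €7.95
Tax on clothing = €3.68 + €7.95 = €11.63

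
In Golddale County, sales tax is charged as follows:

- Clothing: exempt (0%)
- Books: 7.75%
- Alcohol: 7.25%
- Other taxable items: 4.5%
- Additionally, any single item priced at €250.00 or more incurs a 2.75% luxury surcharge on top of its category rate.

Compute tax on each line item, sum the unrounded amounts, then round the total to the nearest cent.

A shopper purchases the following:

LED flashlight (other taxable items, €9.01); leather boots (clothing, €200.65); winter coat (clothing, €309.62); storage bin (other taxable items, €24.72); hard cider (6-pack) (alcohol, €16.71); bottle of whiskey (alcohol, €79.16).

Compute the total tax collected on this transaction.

LED flashlight €9.01: other taxable items → 4.5% → €0.40545
Leather boots €200.65: clothing → 0% → €0.00
Winter coat €309.62: clothing → 0% + 2.75% surcharge = 2.75% → €8.51455
Storage bin €24.72: other taxable items → 4.5% → €1.1124
Hard cider (6-pack) €16.71: alcohol → 7.25% → €1.211475
Bottle of whiskey €79.16: alcohol → 7.25% → €5.7391
Unrounded tax sum = €16.982975 → €16.98

€16.98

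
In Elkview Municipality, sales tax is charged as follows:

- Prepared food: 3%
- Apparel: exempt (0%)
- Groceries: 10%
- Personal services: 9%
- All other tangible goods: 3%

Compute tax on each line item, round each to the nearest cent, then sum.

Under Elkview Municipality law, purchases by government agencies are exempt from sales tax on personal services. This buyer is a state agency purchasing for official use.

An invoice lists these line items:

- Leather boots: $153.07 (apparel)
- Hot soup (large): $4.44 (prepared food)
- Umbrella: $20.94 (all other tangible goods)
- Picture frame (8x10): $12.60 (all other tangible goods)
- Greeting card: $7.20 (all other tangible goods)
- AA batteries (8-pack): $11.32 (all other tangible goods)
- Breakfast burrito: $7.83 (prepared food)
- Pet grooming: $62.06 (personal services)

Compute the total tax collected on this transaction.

Leather boots $153.07: apparel → 0% → $0.00
Hot soup (large) $4.44: prepared food → 3% → $0.13
Umbrella $20.94: all other tangible goods → 3% → $0.63
Picture frame (8x10) $12.60: all other tangible goods → 3% → $0.38
Greeting card $7.20: all other tangible goods → 3% → $0.22
AA batteries (8-pack) $11.32: all other tangible goods → 3% → $0.34
Breakfast burrito $7.83: prepared food → 3% → $0.23
Pet grooming $62.06: personal services, buyer-exempt → 0% → $0.00
Total tax = $0.13 + $0.63 + $0.38 + $0.22 + $0.34 + $0.23 = $1.93

$1.93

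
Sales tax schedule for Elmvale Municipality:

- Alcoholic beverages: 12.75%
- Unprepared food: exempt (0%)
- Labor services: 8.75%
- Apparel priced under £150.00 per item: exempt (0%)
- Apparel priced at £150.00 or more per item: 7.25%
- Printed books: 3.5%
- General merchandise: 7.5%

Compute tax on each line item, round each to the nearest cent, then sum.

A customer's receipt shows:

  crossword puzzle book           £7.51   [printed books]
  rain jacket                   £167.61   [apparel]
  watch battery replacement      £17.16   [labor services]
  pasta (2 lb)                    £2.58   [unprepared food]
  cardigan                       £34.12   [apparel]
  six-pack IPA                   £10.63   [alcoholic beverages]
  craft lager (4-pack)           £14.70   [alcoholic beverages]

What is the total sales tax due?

Crossword puzzle book £7.51: printed books → 3.5% → £0.26
Rain jacket £167.61: apparel, £150.00 or more → 7.25% → £12.15
Watch battery replacement £17.16: labor services → 8.75% → £1.50
Pasta (2 lb) £2.58: unprepared food → 0% → £0.00
Cardigan £34.12: apparel, under £150.00 → 0% → £0.00
Six-pack IPA £10.63: alcoholic beverages → 12.75% → £1.36
Craft lager (4-pack) £14.70: alcoholic beverages → 12.75% → £1.87
Total tax = £0.26 + £12.15 + £1.50 + £1.36 + £1.87 = £17.14

£17.14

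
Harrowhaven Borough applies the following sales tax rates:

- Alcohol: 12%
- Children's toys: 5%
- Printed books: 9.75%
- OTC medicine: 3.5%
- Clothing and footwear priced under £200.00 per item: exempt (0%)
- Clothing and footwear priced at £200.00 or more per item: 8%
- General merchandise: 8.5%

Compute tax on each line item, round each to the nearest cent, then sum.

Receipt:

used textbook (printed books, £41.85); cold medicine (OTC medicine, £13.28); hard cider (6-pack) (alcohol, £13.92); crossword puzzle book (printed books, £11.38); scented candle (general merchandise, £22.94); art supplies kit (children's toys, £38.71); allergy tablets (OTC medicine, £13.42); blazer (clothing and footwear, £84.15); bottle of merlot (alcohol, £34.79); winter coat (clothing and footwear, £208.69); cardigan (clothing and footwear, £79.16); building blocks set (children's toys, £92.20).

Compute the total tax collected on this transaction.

£37.16

Used textbook £41.85: printed books → 9.75% → £4.08
Cold medicine £13.28: OTC medicine → 3.5% → £0.46
Hard cider (6-pack) £13.92: alcohol → 12% → £1.67
Crossword puzzle book £11.38: printed books → 9.75% → £1.11
Scented candle £22.94: general merchandise → 8.5% → £1.95
Art supplies kit £38.71: children's toys → 5% → £1.94
Allergy tablets £13.42: OTC medicine → 3.5% → £0.47
Blazer £84.15: clothing and footwear, under £200.00 → 0% → £0.00
Bottle of merlot £34.79: alcohol → 12% → £4.17
Winter coat £208.69: clothing and footwear, £200.00 or more → 8% → £16.70
Cardigan £79.16: clothing and footwear, under £200.00 → 0% → £0.00
Building blocks set £92.20: children's toys → 5% → £4.61
Total tax = £4.08 + £0.46 + £1.67 + £1.11 + £1.95 + £1.94 + £0.47 + £4.17 + £16.70 + £4.61 = £37.16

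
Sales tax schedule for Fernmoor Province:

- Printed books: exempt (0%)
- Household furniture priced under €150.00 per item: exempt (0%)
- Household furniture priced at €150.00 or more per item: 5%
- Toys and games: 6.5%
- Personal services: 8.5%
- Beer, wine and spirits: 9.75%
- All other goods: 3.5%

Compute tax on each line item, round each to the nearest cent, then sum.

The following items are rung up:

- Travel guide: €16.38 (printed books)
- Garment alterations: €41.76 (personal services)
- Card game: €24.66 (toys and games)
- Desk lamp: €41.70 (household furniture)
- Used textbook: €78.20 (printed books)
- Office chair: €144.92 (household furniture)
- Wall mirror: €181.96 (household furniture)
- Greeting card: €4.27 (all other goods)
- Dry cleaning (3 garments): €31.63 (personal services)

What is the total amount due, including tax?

Travel guide €16.38: printed books → 0% → €0.00
Garment alterations €41.76: personal services → 8.5% → €3.55
Card game €24.66: toys and games → 6.5% → €1.60
Desk lamp €41.70: household furniture, under €150.00 → 0% → €0.00
Used textbook €78.20: printed books → 0% → €0.00
Office chair €144.92: household furniture, under €150.00 → 0% → €0.00
Wall mirror €181.96: household furniture, €150.00 or more → 5% → €9.10
Greeting card €4.27: all other goods → 3.5% → €0.15
Dry cleaning (3 garments) €31.63: personal services → 8.5% → €2.69
Subtotal = €565.48; tax = €17.09; total due = €582.57

€582.57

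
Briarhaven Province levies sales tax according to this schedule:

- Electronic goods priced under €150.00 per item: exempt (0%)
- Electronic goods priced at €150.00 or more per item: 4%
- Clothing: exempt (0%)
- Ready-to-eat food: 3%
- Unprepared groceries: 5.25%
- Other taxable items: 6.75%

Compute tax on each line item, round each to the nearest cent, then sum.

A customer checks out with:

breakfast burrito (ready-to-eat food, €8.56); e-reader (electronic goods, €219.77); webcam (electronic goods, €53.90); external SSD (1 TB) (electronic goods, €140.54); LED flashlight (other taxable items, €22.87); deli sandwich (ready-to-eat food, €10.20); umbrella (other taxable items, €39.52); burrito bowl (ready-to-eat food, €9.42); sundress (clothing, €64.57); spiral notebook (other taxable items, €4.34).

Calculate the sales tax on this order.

€14.14

Breakfast burrito €8.56: ready-to-eat food → 3% → €0.26
E-reader €219.77: electronic goods, €150.00 or more → 4% → €8.79
Webcam €53.90: electronic goods, under €150.00 → 0% → €0.00
External SSD (1 TB) €140.54: electronic goods, under €150.00 → 0% → €0.00
LED flashlight €22.87: other taxable items → 6.75% → €1.54
Deli sandwich €10.20: ready-to-eat food → 3% → €0.31
Umbrella €39.52: other taxable items → 6.75% → €2.67
Burrito bowl €9.42: ready-to-eat food → 3% → €0.28
Sundress €64.57: clothing → 0% → €0.00
Spiral notebook €4.34: other taxable items → 6.75% → €0.29
Total tax = €0.26 + €8.79 + €1.54 + €0.31 + €2.67 + €0.28 + €0.29 = €14.14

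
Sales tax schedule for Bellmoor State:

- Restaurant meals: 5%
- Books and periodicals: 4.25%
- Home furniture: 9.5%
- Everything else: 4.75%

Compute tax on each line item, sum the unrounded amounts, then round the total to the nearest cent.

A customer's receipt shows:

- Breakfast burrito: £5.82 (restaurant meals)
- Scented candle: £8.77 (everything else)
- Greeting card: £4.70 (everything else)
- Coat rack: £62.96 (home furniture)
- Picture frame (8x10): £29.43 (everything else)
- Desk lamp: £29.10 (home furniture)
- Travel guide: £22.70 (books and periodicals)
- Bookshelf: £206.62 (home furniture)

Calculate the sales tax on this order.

£31.67

Breakfast burrito £5.82: restaurant meals → 5% → £0.291
Scented candle £8.77: everything else → 4.75% → £0.416575
Greeting card £4.70: everything else → 4.75% → £0.22325
Coat rack £62.96: home furniture → 9.5% → £5.9812
Picture frame (8x10) £29.43: everything else → 4.75% → £1.397925
Desk lamp £29.10: home furniture → 9.5% → £2.7645
Travel guide £22.70: books and periodicals → 4.25% → £0.96475
Bookshelf £206.62: home furniture → 9.5% → £19.6289
Unrounded tax sum = £31.6681 → £31.67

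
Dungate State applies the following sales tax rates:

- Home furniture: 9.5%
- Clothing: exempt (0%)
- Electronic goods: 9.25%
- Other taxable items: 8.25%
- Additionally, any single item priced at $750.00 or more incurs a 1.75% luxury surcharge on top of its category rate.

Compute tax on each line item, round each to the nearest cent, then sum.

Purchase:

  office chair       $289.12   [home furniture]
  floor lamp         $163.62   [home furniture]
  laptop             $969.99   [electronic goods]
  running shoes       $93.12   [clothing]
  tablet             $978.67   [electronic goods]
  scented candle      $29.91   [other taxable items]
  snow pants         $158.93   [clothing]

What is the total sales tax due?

Office chair $289.12: home furniture → 9.5% → $27.47
Floor lamp $163.62: home furniture → 9.5% → $15.54
Laptop $969.99: electronic goods → 9.25% + 1.75% surcharge = 11% → $106.70
Running shoes $93.12: clothing → 0% → $0.00
Tablet $978.67: electronic goods → 9.25% + 1.75% surcharge = 11% → $107.65
Scented candle $29.91: other taxable items → 8.25% → $2.47
Snow pants $158.93: clothing → 0% → $0.00
Total tax = $27.47 + $15.54 + $106.70 + $107.65 + $2.47 = $259.83

$259.83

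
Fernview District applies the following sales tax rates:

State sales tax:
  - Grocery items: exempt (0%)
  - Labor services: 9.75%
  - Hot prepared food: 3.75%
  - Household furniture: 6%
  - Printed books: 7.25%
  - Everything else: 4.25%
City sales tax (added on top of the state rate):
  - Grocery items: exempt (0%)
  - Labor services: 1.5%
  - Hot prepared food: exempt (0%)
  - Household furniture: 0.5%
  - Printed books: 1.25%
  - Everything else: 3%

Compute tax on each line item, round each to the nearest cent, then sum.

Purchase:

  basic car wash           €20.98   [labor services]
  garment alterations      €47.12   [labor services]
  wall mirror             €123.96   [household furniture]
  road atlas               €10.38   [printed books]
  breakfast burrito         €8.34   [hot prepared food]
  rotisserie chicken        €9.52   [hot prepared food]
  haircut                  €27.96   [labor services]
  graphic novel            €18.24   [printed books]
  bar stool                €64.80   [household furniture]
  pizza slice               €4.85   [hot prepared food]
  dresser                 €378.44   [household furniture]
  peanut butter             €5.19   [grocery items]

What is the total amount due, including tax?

€770.74

Basic car wash €20.98: labor services → 9.75% + 1.5% city = 11.25% → €2.36
Garment alterations €47.12: labor services → 9.75% + 1.5% city = 11.25% → €5.30
Wall mirror €123.96: household furniture → 6% + 0.5% city = 6.5% → €8.06
Road atlas €10.38: printed books → 7.25% + 1.25% city = 8.5% → €0.88
Breakfast burrito €8.34: hot prepared food → 3.75% + 0% city = 3.75% → €0.31
Rotisserie chicken €9.52: hot prepared food → 3.75% + 0% city = 3.75% → €0.36
Haircut €27.96: labor services → 9.75% + 1.5% city = 11.25% → €3.15
Graphic novel €18.24: printed books → 7.25% + 1.25% city = 8.5% → €1.55
Bar stool €64.80: household furniture → 6% + 0.5% city = 6.5% → €4.21
Pizza slice €4.85: hot prepared food → 3.75% + 0% city = 3.75% → €0.18
Dresser €378.44: household furniture → 6% + 0.5% city = 6.5% → €24.60
Peanut butter €5.19: grocery items → 0% + 0% city = 0% → €0.00
Subtotal = €719.78; tax = €50.96; total due = €770.74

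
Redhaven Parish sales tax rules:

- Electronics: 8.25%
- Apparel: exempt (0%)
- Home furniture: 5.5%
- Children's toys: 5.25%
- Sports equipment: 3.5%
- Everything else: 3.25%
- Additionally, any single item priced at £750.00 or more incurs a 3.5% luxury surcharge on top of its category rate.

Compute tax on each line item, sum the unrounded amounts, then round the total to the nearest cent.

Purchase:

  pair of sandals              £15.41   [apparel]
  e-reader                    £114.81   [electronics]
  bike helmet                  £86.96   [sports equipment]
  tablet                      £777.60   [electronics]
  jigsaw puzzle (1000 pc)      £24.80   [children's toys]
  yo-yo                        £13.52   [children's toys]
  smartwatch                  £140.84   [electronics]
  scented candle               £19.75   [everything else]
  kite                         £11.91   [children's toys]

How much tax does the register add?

£118.78

Pair of sandals £15.41: apparel → 0% → £0.00
E-reader £114.81: electronics → 8.25% → £9.471825
Bike helmet £86.96: sports equipment → 3.5% → £3.0436
Tablet £777.60: electronics → 8.25% + 3.5% surcharge = 11.75% → £91.368
Jigsaw puzzle (1000 pc) £24.80: children's toys → 5.25% → £1.302
Yo-yo £13.52: children's toys → 5.25% → £0.7098
Smartwatch £140.84: electronics → 8.25% → £11.6193
Scented candle £19.75: everything else → 3.25% → £0.641875
Kite £11.91: children's toys → 5.25% → £0.625275
Unrounded tax sum = £118.781675 → £118.78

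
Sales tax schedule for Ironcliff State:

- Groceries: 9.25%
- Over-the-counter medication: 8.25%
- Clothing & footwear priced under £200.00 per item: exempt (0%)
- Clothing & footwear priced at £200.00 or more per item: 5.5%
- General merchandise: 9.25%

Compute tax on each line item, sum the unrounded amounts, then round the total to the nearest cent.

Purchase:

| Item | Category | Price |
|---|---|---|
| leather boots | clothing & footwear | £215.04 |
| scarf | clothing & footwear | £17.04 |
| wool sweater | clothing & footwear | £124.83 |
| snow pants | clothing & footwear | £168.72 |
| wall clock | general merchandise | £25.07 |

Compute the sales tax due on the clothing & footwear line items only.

Leather boots £215.04: clothing & footwear, £200.00 or more → 5.5% → £11.8272
Scarf £17.04: clothing & footwear, under £200.00 → 0% → £0.00
Wool sweater £124.83: clothing & footwear, under £200.00 → 0% → £0.00
Snow pants £168.72: clothing & footwear, under £200.00 → 0% → £0.00
Tax on clothing & footwear: unrounded sum = £11.8272 → £11.83

£11.83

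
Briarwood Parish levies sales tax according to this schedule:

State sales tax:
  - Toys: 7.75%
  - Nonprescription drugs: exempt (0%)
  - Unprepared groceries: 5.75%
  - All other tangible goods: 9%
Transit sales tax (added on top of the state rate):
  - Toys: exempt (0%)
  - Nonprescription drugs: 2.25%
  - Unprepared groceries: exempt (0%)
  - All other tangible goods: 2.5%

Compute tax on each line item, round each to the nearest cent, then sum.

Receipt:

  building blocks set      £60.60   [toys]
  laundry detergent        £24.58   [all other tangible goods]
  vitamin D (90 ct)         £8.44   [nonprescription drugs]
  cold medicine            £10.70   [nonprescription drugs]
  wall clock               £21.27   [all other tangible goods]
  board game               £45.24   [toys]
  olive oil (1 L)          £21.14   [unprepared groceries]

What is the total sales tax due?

Building blocks set £60.60: toys → 7.75% + 0% transit = 7.75% → £4.70
Laundry detergent £24.58: all other tangible goods → 9% + 2.5% transit = 11.5% → £2.83
Vitamin D (90 ct) £8.44: nonprescription drugs → 0% + 2.25% transit = 2.25% → £0.19
Cold medicine £10.70: nonprescription drugs → 0% + 2.25% transit = 2.25% → £0.24
Wall clock £21.27: all other tangible goods → 9% + 2.5% transit = 11.5% → £2.45
Board game £45.24: toys → 7.75% + 0% transit = 7.75% → £3.51
Olive oil (1 L) £21.14: unprepared groceries → 5.75% + 0% transit = 5.75% → £1.22
Total tax = £4.70 + £2.83 + £0.19 + £0.24 + £2.45 + £3.51 + £1.22 = £15.14

£15.14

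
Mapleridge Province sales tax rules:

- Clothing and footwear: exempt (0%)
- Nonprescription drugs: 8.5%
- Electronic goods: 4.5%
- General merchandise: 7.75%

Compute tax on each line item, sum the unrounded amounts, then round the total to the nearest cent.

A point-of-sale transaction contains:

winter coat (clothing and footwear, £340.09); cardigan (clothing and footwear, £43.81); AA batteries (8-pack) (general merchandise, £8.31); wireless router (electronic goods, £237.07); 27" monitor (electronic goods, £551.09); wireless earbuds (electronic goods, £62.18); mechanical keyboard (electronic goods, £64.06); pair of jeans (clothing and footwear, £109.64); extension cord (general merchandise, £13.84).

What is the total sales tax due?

Winter coat £340.09: clothing and footwear → 0% → £0.00
Cardigan £43.81: clothing and footwear → 0% → £0.00
AA batteries (8-pack) £8.31: general merchandise → 7.75% → £0.644025
Wireless router £237.07: electronic goods → 4.5% → £10.66815
27" monitor £551.09: electronic goods → 4.5% → £24.79905
Wireless earbuds £62.18: electronic goods → 4.5% → £2.7981
Mechanical keyboard £64.06: electronic goods → 4.5% → £2.8827
Pair of jeans £109.64: clothing and footwear → 0% → £0.00
Extension cord £13.84: general merchandise → 7.75% → £1.0726
Unrounded tax sum = £42.864625 → £42.86

£42.86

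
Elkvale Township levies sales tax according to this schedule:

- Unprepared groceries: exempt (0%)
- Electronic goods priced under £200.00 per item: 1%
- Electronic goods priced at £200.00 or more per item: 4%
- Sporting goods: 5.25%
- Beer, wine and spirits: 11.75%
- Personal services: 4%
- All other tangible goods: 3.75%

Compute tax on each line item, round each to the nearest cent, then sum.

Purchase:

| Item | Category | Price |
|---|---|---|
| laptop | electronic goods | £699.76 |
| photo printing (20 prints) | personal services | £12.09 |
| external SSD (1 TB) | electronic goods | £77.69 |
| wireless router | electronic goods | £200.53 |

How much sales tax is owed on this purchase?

£37.27

Laptop £699.76: electronic goods, £200.00 or more → 4% → £27.99
Photo printing (20 prints) £12.09: personal services → 4% → £0.48
External SSD (1 TB) £77.69: electronic goods, under £200.00 → 1% → £0.78
Wireless router £200.53: electronic goods, £200.00 or more → 4% → £8.02
Total tax = £27.99 + £0.48 + £0.78 + £8.02 = £37.27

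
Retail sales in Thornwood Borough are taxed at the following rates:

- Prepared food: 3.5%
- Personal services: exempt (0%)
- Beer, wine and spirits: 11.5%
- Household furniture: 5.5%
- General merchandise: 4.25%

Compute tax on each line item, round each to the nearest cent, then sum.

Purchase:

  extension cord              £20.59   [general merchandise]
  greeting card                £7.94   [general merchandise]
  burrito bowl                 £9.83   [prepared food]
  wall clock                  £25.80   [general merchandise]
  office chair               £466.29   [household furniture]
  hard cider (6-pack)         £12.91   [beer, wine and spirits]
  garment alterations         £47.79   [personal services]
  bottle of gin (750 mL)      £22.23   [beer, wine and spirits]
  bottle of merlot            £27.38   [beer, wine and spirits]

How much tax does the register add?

Extension cord £20.59: general merchandise → 4.25% → £0.88
Greeting card £7.94: general merchandise → 4.25% → £0.34
Burrito bowl £9.83: prepared food → 3.5% → £0.34
Wall clock £25.80: general merchandise → 4.25% → £1.10
Office chair £466.29: household furniture → 5.5% → £25.65
Hard cider (6-pack) £12.91: beer, wine and spirits → 11.5% → £1.48
Garment alterations £47.79: personal services → 0% → £0.00
Bottle of gin (750 mL) £22.23: beer, wine and spirits → 11.5% → £2.56
Bottle of merlot £27.38: beer, wine and spirits → 11.5% → £3.15
Total tax = £0.88 + £0.34 + £0.34 + £1.10 + £25.65 + £1.48 + £2.56 + £3.15 = £35.50

£35.50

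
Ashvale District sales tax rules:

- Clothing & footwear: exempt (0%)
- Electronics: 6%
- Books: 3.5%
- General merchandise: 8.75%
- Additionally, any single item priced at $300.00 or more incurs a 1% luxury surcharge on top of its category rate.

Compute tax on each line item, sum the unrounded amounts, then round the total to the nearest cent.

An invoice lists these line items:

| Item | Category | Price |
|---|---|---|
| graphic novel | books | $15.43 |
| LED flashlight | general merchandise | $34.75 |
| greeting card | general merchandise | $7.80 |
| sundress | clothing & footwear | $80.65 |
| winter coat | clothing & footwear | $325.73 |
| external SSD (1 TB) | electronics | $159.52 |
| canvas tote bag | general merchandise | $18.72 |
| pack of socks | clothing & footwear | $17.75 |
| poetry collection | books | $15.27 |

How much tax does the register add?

Graphic novel $15.43: books → 3.5% → $0.54005
LED flashlight $34.75: general merchandise → 8.75% → $3.040625
Greeting card $7.80: general merchandise → 8.75% → $0.6825
Sundress $80.65: clothing & footwear → 0% → $0.00
Winter coat $325.73: clothing & footwear → 0% + 1% surcharge = 1% → $3.2573
External SSD (1 TB) $159.52: electronics → 6% → $9.5712
Canvas tote bag $18.72: general merchandise → 8.75% → $1.638
Pack of socks $17.75: clothing & footwear → 0% → $0.00
Poetry collection $15.27: books → 3.5% → $0.53445
Unrounded tax sum = $19.264125 → $19.26

$19.26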